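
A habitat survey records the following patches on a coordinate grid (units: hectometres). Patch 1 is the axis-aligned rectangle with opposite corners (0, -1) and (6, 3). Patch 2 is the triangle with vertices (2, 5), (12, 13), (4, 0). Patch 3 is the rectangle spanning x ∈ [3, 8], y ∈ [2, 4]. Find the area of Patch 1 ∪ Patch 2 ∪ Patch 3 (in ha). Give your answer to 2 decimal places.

By inclusion–exclusion:
Individual areas: |Patch 1| = 24, |Patch 2| = 33, |Patch 3| = 10.
|Patch 1∩Patch 2| = 4.5692.
|Patch 1∩Patch 3|: x∈[3,6], y∈[2,3] → 3·1 = 3.
|Patch 2∩Patch 3| = 5.6423.
|Patch 1∩Patch 2∩Patch 3| = 2.4885.
|Patch 1 ∪ Patch 2 ∪ Patch 3| = 67 − 13.2115 + 2.4885 = 56.28.

56.28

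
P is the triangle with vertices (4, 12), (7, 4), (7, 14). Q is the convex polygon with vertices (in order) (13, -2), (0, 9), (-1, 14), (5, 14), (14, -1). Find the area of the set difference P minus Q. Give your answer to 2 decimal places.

|P| = 15, |P∩Q| = 12.619.
|P ∖ Q| = |P| − |P∩Q| = 15 − 12.619 = 2.38.

2.38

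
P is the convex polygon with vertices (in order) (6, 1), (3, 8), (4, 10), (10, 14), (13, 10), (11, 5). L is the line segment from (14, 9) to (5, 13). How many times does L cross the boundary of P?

2

The segment meets the boundary at (7.1,12.067), (12.811,9.528).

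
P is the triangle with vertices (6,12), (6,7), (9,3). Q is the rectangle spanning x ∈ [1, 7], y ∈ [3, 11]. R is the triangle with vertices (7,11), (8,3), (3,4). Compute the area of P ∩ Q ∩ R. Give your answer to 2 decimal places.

3.37

The intersection is the polygon with vertices (6,9.25), (6.579,10.263), (7,9), (7,5.667), (6,7).
By the shoelace formula its area is 3.37.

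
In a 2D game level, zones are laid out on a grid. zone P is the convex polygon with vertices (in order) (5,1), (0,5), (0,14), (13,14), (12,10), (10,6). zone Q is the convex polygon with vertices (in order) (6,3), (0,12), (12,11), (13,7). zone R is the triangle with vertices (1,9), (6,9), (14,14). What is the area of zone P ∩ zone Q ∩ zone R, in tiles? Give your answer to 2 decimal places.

8.71

The intersection is the polygon with vertices (1.796,9.306), (7.233,11.397), (9.529,11.206), (6,9), (2,9).
By the shoelace formula its area is 8.71.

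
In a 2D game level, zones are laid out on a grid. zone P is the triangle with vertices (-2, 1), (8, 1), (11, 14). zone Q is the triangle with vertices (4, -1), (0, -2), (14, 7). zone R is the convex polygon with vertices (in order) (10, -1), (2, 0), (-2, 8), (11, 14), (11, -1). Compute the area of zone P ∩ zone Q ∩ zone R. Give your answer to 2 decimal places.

The intersection is the polygon with vertices (8.581,3.516), (8.34,2.472), (6.5,1), (4.667,1).
By the shoelace formula its area is 3.09.

3.09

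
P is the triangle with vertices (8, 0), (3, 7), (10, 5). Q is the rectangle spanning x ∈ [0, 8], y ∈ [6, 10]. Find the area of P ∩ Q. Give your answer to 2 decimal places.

1.39

The intersection is the polygon with vertices (3,7), (6.5,6), (3.714,6).
By the shoelace formula its area is 1.39.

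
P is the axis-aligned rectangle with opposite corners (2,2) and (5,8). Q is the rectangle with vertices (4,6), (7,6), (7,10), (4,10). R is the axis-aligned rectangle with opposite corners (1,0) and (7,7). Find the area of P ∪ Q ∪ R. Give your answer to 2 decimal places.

53.00

By inclusion–exclusion:
Individual areas: |P| = 18, |Q| = 12, |R| = 42.
|P∩Q|: x∈[4,5], y∈[6,8] → 1·2 = 2.
|P∩R|: x∈[2,5], y∈[2,7] → 3·5 = 15.
|Q∩R|: x∈[4,7], y∈[6,7] → 3·1 = 3.
|P∩Q∩R| = 1.
|P ∪ Q ∪ R| = 72 − 20 + 1 = 53.00.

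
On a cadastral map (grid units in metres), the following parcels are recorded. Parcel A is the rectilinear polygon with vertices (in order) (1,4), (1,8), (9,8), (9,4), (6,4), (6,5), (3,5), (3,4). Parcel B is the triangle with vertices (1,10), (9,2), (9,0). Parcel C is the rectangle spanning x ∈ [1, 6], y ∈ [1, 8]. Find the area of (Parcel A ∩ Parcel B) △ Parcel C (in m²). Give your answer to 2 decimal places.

|Parcel A ∩ Parcel B| = 2.6.
|(Parcel A ∩ Parcel B) ∩ Parcel C| = 2.1.
|(Parcel A ∩ Parcel B) △ Parcel C| = 2.6 + 35 − 4.2 = 33.40.

33.40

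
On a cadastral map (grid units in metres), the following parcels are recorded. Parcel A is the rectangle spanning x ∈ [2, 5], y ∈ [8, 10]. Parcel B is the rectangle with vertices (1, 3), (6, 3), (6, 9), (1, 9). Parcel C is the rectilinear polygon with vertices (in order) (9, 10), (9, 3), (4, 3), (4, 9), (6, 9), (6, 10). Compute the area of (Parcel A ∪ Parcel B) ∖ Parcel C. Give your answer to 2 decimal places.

|Parcel A ∪ Parcel B| = 33.
|(Parcel A ∪ Parcel B) ∩ Parcel C| = 12.
|(Parcel A ∪ Parcel B) ∖ Parcel C| = 33 − 12 = 21.00.

21.00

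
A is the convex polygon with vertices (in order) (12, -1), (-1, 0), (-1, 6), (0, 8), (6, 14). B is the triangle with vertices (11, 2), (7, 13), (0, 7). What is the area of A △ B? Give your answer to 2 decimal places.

|A| = 118.5, |B| = 50.5, |A∩B| = 46.226.
|A △ B| = |A| + |B| − 2·|A∩B| = 118.5 + 50.5 − 92.452 = 76.55.

76.55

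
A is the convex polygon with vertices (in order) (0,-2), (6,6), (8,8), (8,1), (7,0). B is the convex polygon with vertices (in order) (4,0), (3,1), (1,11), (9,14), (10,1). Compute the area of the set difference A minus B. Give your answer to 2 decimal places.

8.32

|A| = 32.5, |A∩B| = 24.1789.
|A ∖ B| = |A| − |A∩B| = 32.5 − 24.1789 = 8.32.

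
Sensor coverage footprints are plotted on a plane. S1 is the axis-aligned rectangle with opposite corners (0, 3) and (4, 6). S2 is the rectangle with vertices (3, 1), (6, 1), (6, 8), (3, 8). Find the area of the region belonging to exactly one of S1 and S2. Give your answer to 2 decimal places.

27.00

|S1∩S2|: x∈[3,4], y∈[3,6] → 1·3 = 3.
|S1 △ S2| = |S1| + |S2| − 2·|S1∩S2| = 12 + 21 − 6 = 27.00.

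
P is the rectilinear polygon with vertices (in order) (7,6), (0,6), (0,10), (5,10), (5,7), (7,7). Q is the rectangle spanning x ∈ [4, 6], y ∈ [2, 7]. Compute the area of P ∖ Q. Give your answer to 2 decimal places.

|P| = 22, |P∩Q| = 2.
|P ∖ Q| = |P| − |P∩Q| = 22 − 2 = 20.00.

20.00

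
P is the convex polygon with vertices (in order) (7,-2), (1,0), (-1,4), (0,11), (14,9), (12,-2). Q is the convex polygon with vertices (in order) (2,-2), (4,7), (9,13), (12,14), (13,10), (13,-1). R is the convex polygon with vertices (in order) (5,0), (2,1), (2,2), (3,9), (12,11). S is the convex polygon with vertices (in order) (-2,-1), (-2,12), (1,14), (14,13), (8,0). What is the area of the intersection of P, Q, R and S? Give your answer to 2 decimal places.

The intersection is the polygon with vertices (6.273,9.727), (7.304,9.957), (11,9.429), (5,0), (2.621,0.793), (4,7).
By the shoelace formula its area is 41.13.

41.13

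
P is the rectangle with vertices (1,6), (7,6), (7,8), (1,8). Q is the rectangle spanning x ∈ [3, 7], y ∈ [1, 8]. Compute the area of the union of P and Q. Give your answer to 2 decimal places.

32.00

By inclusion–exclusion:
Individual areas: |P| = 12, |Q| = 28.
|P∩Q|: x∈[3,7], y∈[6,8] → 4·2 = 8.
|P ∪ Q| = 40 − 8 = 32.00.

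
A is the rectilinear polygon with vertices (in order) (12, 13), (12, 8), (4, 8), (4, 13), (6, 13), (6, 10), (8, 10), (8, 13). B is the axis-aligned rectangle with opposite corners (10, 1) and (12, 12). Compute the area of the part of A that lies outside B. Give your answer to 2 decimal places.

|A| = 34, |A∩B| = 8.
|A ∖ B| = |A| − |A∩B| = 34 − 8 = 26.00.

26.00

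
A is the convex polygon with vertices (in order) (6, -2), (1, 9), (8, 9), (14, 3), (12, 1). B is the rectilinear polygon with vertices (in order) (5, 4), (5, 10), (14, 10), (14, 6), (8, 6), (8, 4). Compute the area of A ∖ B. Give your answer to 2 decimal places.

|A| = 80.5, |A∩B| = 19.5.
|A ∖ B| = |A| − |A∩B| = 80.5 − 19.5 = 61.00.

61.00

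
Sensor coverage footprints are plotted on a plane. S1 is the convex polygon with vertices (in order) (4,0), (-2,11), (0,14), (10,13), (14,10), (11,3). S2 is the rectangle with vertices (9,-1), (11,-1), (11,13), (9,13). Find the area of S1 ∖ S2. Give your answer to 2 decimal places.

122.52

|S1| = 143, |S1∩S2| = 20.4821.
|S1 ∖ S2| = |S1| − |S1∩S2| = 143 − 20.4821 = 122.52.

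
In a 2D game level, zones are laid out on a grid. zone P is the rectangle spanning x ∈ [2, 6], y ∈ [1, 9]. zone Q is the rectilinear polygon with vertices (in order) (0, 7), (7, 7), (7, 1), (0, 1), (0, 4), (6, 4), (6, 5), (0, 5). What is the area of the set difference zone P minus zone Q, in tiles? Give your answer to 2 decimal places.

12.00

|zone P| = 32, |zone P∩zone Q| = 20.
|zone P ∖ zone Q| = |zone P| − |zone P∩zone Q| = 32 − 20 = 12.00.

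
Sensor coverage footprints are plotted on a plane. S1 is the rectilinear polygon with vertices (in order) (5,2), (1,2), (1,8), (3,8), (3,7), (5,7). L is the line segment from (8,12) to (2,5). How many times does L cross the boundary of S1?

The segment meets the boundary at (3.714,7).

1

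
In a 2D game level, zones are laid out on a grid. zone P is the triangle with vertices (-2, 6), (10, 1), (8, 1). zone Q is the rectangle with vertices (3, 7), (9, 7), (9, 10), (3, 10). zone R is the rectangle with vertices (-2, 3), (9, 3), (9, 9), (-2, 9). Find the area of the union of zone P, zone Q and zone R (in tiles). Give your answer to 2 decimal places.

75.20

By inclusion–exclusion:
Individual areas: |zone P| = 5, |zone Q| = 18, |zone R| = 66.
|zone P∩zone Q| = 0.
|zone P∩zone R| = 1.8.
|zone Q∩zone R|: x∈[3,9], y∈[7,9] → 6·2 = 12.
|zone P∩zone Q∩zone R| = 0.
|zone P ∪ zone Q ∪ zone R| = 89 − 13.8 + 0 = 75.20.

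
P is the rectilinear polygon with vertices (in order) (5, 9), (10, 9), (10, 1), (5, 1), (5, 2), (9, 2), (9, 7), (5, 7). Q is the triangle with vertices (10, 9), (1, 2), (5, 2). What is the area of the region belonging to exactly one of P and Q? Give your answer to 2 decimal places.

31.71

|P| = 20, |Q| = 14, |P∩Q| = 1.1429.
|P △ Q| = |P| + |Q| − 2·|P∩Q| = 20 + 14 − 2.2857 = 31.71.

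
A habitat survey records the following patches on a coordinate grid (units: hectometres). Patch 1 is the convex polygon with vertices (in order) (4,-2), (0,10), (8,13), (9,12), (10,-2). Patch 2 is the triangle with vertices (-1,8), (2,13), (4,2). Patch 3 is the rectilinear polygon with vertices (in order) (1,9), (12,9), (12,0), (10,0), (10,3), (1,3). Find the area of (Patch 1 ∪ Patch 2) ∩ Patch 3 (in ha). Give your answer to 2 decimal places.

The region (Patch 1 ∪ Patch 2) ∩ Patch 3 is the polygon with vertices (1,5.6), (1,9), (9.214,9), (9.643,3), (2.333,3), (1.778,4.667).
By the shoelace formula its area is 48.45.

48.45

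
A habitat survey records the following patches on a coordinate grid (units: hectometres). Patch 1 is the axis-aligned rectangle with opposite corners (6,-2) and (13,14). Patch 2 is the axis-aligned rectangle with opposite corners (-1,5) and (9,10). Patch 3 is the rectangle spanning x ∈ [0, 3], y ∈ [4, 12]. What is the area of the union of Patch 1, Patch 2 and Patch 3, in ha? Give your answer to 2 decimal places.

156.00

By inclusion–exclusion:
Individual areas: |Patch 1| = 112, |Patch 2| = 50, |Patch 3| = 24.
|Patch 1∩Patch 2|: x∈[6,9], y∈[5,10] → 3·5 = 15.
|Patch 1∩Patch 3| = 0 (no overlap).
|Patch 2∩Patch 3|: x∈[0,3], y∈[5,10] → 3·5 = 15.
|Patch 1∩Patch 2∩Patch 3| = 0.
|Patch 1 ∪ Patch 2 ∪ Patch 3| = 186 − 30 + 0 = 156.00.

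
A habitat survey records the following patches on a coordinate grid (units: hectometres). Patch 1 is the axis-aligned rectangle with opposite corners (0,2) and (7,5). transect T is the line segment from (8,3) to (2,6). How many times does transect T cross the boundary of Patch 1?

2

The segment meets the boundary at (4,5), (7,3.5).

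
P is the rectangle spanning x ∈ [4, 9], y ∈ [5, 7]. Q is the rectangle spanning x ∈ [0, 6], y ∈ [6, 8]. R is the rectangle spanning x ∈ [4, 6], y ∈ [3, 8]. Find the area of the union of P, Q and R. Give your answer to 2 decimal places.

24.00

By inclusion–exclusion:
Individual areas: |P| = 10, |Q| = 12, |R| = 10.
|P∩Q|: x∈[4,6], y∈[6,7] → 2·1 = 2.
|P∩R|: x∈[4,6], y∈[5,7] → 2·2 = 4.
|Q∩R|: x∈[4,6], y∈[6,8] → 2·2 = 4.
|P∩Q∩R| = 2.
|P ∪ Q ∪ R| = 32 − 10 + 2 = 24.00.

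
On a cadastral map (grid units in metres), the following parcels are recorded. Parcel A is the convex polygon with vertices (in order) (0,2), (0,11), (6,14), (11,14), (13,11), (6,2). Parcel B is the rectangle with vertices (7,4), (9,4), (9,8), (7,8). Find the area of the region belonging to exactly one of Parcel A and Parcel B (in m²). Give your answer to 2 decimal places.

|Parcel A| = 112.5, |Parcel B| = 8, |Parcel A∩Parcel B| = 6.6587.
|Parcel A △ Parcel B| = |Parcel A| + |Parcel B| − 2·|Parcel A∩Parcel B| = 112.5 + 8 − 13.3175 = 107.18.

107.18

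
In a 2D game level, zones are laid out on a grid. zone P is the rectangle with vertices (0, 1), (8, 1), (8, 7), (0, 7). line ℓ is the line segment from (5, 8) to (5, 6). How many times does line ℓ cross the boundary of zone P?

1

The segment meets the boundary at (5,7).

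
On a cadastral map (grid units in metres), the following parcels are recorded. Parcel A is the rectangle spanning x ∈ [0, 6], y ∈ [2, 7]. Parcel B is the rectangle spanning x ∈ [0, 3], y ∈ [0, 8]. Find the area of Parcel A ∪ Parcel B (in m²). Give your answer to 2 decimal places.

By inclusion–exclusion:
Individual areas: |Parcel A| = 30, |Parcel B| = 24.
|Parcel A∩Parcel B|: x∈[0,3], y∈[2,7] → 3·5 = 15.
|Parcel A ∪ Parcel B| = 54 − 15 = 39.00.

39.00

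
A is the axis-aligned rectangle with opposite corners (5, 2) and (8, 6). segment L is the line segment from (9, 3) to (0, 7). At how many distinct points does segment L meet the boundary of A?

2

The segment meets the boundary at (5,4.778), (8,3.444).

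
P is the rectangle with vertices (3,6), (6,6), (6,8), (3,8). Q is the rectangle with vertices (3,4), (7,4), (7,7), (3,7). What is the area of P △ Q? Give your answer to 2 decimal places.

|P∩Q|: x∈[3,6], y∈[6,7] → 3·1 = 3.
|P △ Q| = |P| + |Q| − 2·|P∩Q| = 6 + 12 − 6 = 12.00.

12.00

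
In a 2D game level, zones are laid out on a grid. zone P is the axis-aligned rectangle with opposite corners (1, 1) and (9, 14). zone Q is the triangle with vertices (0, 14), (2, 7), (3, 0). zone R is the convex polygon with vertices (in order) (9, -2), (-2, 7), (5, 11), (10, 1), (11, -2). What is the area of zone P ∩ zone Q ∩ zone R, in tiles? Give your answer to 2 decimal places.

The intersection is the polygon with vertices (2,7), (2.529,3.294), (2.244,3.528), (1.118,8.782), (1.439,8.965).
By the shoelace formula its area is 2.15.

2.15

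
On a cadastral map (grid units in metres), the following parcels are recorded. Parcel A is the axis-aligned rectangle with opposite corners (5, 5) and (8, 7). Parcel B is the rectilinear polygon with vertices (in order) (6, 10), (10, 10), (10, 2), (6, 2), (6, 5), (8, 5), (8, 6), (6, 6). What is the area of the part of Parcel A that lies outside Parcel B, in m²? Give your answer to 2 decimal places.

|Parcel A| = 6, |Parcel A∩Parcel B| = 2.
|Parcel A ∖ Parcel B| = |Parcel A| − |Parcel A∩Parcel B| = 6 − 2 = 4.00.

4.00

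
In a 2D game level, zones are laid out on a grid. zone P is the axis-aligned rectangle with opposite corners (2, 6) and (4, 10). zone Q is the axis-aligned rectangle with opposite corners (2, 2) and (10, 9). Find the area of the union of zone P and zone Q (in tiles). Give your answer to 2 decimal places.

58.00

By inclusion–exclusion:
Individual areas: |zone P| = 8, |zone Q| = 56.
|zone P∩zone Q|: x∈[2,4], y∈[6,9] → 2·3 = 6.
|zone P ∪ zone Q| = 64 − 6 = 58.00.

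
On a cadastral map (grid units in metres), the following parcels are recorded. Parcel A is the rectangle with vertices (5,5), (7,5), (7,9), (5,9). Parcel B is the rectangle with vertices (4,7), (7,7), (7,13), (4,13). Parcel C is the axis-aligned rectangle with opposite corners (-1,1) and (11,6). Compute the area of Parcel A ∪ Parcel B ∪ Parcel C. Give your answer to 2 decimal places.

By inclusion–exclusion:
Individual areas: |Parcel A| = 8, |Parcel B| = 18, |Parcel C| = 60.
|Parcel A∩Parcel B|: x∈[5,7], y∈[7,9] → 2·2 = 4.
|Parcel A∩Parcel C|: x∈[5,7], y∈[5,6] → 2·1 = 2.
|Parcel B∩Parcel C| = 0 (no overlap).
|Parcel A∩Parcel B∩Parcel C| = 0.
|Parcel A ∪ Parcel B ∪ Parcel C| = 86 − 6 + 0 = 80.00.

80.00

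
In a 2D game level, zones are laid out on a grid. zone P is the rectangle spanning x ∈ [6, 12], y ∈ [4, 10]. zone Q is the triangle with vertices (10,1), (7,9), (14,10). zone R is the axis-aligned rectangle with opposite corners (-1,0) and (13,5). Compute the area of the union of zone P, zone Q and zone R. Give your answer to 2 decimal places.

By inclusion–exclusion:
Individual areas: |zone P| = 36, |zone Q| = 29.5, |zone R| = 70.
|zone P∩zone Q| = 21.5982.
|zone P∩zone R|: x∈[6,12], y∈[4,5] → 6·1 = 6.
|zone Q∩zone R| = 6.5556.
|zone P∩zone Q∩zone R| = 2.8681.
|zone P ∪ zone Q ∪ zone R| = 135.5 − 34.1538 + 2.8681 = 104.21.

104.21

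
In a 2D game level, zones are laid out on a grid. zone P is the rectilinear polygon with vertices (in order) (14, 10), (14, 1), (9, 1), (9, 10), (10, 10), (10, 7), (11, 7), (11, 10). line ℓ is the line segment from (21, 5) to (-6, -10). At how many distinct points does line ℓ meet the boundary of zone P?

2

The segment meets the boundary at (13.8,1), (14,1.111).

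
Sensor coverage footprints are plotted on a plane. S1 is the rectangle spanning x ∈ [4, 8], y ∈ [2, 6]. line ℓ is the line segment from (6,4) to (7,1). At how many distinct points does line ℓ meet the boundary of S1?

The segment meets the boundary at (6.667,2).

1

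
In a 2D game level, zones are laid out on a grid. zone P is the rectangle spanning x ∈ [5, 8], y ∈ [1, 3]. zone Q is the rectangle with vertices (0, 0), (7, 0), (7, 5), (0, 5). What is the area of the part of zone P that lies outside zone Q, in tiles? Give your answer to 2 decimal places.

2.00

|zone P∩zone Q|: x∈[5,7], y∈[1,3] → 2·2 = 4.
|zone P| = 6.
|zone P ∖ zone Q| = |zone P| − |zone P∩zone Q| = 6 − 4 = 2.00.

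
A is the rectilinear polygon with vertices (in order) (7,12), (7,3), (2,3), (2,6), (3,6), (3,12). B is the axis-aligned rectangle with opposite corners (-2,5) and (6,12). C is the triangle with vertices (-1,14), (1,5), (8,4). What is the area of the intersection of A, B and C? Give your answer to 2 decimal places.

9.67

The intersection is the polygon with vertices (3,6), (3,9.556), (6,6.222), (6,5), (2,5), (2,6).
By the shoelace formula its area is 9.67.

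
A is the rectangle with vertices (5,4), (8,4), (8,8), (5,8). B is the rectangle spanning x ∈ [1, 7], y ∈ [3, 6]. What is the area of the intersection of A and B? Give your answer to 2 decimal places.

|A∩B|: x∈[5,7], y∈[4,6] → 2·2 = 4.

4.00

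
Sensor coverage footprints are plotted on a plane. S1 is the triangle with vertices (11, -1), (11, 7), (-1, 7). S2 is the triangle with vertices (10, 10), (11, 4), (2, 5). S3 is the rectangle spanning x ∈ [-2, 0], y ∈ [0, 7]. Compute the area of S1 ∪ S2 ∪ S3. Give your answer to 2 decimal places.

69.62

By inclusion–exclusion:
Individual areas: |S1| = 48, |S2| = 26.5, |S3| = 14.
|S1∩S2| = 18.55.
|S1∩S3| = 0.3333.
|S2∩S3| = 0.
|S1∩S2∩S3| = 0.
|S1 ∪ S2 ∪ S3| = 88.5 − 18.8833 + 0 = 69.62.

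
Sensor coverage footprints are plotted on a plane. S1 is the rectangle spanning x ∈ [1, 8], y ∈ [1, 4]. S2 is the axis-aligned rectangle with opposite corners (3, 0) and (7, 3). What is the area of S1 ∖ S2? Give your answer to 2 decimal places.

|S1∩S2|: x∈[3,7], y∈[1,3] → 4·2 = 8.
|S1| = 21.
|S1 ∖ S2| = |S1| − |S1∩S2| = 21 − 8 = 13.00.

13.00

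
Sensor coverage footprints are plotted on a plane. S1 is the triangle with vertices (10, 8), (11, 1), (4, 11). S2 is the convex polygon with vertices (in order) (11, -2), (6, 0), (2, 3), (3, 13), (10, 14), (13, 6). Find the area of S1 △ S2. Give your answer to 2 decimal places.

|S1| = 19.5, |S2| = 127.5, |S1∩S2| = 19.5.
|S1 △ S2| = |S1| + |S2| − 2·|S1∩S2| = 19.5 + 127.5 − 39 = 108.00.

108.00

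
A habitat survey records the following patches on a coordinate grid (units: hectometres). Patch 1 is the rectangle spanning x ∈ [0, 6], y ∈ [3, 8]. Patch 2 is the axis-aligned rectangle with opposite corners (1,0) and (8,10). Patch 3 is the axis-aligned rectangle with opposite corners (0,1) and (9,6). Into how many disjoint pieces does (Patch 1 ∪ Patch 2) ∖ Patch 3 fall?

2

(Patch 1 ∪ Patch 2) ∖ Patch 3 splits into 2 disjoint pieces (area 30, area 7).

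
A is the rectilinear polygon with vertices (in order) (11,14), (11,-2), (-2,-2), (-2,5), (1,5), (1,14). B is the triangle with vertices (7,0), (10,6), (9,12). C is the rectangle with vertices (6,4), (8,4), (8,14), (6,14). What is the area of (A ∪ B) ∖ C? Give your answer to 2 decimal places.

161.00

|A ∪ B| = 181.
|(A ∪ B) ∩ C| = 20.
|(A ∪ B) ∖ C| = 181 − 20 = 161.00.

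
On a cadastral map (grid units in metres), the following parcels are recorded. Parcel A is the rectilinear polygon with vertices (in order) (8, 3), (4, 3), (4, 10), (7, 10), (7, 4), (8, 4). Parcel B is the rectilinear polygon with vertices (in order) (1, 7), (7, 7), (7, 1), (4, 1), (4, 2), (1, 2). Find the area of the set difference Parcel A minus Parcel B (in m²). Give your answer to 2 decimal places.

|Parcel A| = 22, |Parcel A∩Parcel B| = 12.
|Parcel A ∖ Parcel B| = |Parcel A| − |Parcel A∩Parcel B| = 22 − 12 = 10.00.

10.00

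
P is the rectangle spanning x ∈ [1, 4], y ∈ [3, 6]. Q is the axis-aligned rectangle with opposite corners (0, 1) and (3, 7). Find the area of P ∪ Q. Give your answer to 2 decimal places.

By inclusion–exclusion:
Individual areas: |P| = 9, |Q| = 18.
|P∩Q|: x∈[1,3], y∈[3,6] → 2·3 = 6.
|P ∪ Q| = 27 − 6 = 21.00.

21.00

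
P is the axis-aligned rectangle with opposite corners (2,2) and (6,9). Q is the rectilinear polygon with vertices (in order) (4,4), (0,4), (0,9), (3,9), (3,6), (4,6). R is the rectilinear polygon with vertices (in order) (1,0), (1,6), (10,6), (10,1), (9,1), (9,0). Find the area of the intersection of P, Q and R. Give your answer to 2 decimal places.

4.00

The intersection is the polygon with vertices (4,6), (4,4), (2,4), (2,6), (3,6).
By the shoelace formula its area is 4.00.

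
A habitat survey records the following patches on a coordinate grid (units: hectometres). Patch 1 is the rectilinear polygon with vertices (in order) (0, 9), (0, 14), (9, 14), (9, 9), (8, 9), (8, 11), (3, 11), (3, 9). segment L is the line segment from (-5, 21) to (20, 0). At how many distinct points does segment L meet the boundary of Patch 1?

4

The segment meets the boundary at (9,9.24), (8,10.08), (6.905,11), (3.333,14).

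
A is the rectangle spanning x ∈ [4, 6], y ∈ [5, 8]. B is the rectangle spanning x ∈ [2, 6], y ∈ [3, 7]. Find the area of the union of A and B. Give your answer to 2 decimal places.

18.00

By inclusion–exclusion:
Individual areas: |A| = 6, |B| = 16.
|A∩B|: x∈[4,6], y∈[5,7] → 2·2 = 4.
|A ∪ B| = 22 − 4 = 18.00.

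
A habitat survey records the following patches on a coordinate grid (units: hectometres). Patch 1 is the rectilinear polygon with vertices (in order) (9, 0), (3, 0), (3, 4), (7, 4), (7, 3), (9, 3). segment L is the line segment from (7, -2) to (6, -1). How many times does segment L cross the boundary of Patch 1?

0

The segment lies entirely outside Patch 1 and never meets its boundary.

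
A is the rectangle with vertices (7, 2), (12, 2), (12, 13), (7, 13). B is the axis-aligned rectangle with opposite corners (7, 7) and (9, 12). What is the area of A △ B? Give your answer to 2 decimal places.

45.00

|A∩B|: x∈[7,9], y∈[7,12] → 2·5 = 10.
|A △ B| = |A| + |B| − 2·|A∩B| = 55 + 10 − 20 = 45.00.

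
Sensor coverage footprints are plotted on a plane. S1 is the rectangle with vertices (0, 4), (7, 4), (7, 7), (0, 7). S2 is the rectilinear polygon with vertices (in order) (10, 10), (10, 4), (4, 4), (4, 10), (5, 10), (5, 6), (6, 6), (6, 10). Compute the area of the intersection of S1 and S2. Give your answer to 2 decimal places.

The intersection is the polygon with vertices (7,7), (7,4), (4,4), (4,7), (5,7), (5,6), (6,6), (6,7).
By the shoelace formula its area is 8.00.

8.00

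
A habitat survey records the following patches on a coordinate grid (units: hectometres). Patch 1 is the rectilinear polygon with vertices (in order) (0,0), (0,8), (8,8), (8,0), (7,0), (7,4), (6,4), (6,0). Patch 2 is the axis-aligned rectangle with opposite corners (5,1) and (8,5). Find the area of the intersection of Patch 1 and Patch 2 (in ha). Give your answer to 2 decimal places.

The intersection is the polygon with vertices (8,1), (7,1), (7,4), (6,4), (6,1), (5,1), (5,5), (8,5).
By the shoelace formula its area is 9.00.

9.00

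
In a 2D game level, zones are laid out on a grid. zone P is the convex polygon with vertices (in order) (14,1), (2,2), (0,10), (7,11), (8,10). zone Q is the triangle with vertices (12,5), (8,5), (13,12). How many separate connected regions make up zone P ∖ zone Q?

zone P ∖ zone Q is a single connected region.

1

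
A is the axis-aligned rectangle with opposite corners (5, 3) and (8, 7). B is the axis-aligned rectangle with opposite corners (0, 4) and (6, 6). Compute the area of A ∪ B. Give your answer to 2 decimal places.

22.00

By inclusion–exclusion:
Individual areas: |A| = 12, |B| = 12.
|A∩B|: x∈[5,6], y∈[4,6] → 1·2 = 2.
|A ∪ B| = 24 − 2 = 22.00.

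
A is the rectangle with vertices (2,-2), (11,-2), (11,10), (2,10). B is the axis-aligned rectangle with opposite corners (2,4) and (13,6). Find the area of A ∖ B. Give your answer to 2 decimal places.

|A∩B|: x∈[2,11], y∈[4,6] → 9·2 = 18.
|A| = 108.
|A ∖ B| = |A| − |A∩B| = 108 − 18 = 90.00.

90.00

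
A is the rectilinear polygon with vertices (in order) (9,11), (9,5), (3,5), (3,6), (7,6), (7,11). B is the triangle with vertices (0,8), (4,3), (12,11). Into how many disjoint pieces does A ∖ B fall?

2

A ∖ B splits into 2 disjoint pieces (area 2, area 4.5).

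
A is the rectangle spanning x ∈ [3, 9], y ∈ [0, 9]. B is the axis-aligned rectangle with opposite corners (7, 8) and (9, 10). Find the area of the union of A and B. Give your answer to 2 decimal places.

56.00

By inclusion–exclusion:
Individual areas: |A| = 54, |B| = 4.
|A∩B|: x∈[7,9], y∈[8,9] → 2·1 = 2.
|A ∪ B| = 58 − 2 = 56.00.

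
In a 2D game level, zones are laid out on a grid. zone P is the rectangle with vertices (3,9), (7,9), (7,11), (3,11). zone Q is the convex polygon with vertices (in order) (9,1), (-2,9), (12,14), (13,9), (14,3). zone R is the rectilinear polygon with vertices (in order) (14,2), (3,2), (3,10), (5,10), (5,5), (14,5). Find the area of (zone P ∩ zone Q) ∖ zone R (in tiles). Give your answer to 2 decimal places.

|zone P ∩ zone Q| = 7.9357.
|(zone P ∩ zone Q) ∩ zone R| = 2.
|(zone P ∩ zone Q) ∖ zone R| = 7.9357 − 2 = 5.94.

5.94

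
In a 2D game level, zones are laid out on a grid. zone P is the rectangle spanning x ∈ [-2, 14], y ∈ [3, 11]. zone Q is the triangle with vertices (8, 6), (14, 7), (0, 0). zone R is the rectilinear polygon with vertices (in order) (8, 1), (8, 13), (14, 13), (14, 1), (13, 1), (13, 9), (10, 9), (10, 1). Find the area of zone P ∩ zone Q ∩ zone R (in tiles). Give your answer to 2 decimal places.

3.50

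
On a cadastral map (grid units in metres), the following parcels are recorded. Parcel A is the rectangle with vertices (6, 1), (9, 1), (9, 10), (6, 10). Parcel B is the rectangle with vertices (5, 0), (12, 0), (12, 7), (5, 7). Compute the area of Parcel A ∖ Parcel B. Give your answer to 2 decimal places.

9.00

|Parcel A∩Parcel B|: x∈[6,9], y∈[1,7] → 3·6 = 18.
|Parcel A| = 27.
|Parcel A ∖ Parcel B| = |Parcel A| − |Parcel A∩Parcel B| = 27 − 18 = 9.00.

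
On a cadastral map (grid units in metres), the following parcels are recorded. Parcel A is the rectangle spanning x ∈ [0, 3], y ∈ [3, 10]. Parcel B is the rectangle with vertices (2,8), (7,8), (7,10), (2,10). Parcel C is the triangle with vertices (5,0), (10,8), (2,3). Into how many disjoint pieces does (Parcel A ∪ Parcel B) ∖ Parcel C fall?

1

(Parcel A ∪ Parcel B) ∖ Parcel C is a single connected region.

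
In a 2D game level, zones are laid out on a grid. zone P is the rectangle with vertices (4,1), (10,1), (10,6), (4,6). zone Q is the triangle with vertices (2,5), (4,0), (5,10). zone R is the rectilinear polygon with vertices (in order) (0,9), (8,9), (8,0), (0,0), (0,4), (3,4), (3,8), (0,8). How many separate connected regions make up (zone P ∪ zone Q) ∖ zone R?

3

(zone P ∪ zone Q) ∖ zone R splits into 3 disjoint pieces (area 10, area 1.6333, area 0.25).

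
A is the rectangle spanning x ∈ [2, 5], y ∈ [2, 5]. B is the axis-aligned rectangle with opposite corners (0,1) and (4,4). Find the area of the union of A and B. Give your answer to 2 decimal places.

17.00

By inclusion–exclusion:
Individual areas: |A| = 9, |B| = 12.
|A∩B|: x∈[2,4], y∈[2,4] → 2·2 = 4.
|A ∪ B| = 21 − 4 = 17.00.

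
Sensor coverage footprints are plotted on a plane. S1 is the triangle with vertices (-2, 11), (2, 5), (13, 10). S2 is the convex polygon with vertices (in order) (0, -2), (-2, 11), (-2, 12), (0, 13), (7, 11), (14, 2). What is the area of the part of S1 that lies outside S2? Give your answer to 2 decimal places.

5.54

|S1| = 43, |S1∩S2| = 37.462.
|S1 ∖ S2| = |S1| − |S1∩S2| = 43 − 37.462 = 5.54.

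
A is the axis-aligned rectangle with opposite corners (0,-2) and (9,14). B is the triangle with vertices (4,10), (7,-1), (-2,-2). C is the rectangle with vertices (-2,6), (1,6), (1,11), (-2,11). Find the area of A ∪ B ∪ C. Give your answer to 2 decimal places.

157.78

By inclusion–exclusion:
Individual areas: |A| = 144, |B| = 51, |C| = 15.
|A∩B| = 47.2222.
|A∩C|: x∈[0,1], y∈[6,11] → 1·5 = 5.
|B∩C| = 0.
|A∩B∩C| = 0.
|A ∪ B ∪ C| = 210 − 52.2222 + 0 = 157.78.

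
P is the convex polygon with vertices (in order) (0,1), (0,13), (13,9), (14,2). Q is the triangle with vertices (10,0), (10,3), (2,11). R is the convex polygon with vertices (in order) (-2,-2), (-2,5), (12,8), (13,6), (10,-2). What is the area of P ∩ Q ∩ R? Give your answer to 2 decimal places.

The intersection is the polygon with vertices (5.236,6.551), (6.235,6.765), (10,3), (10,1.714), (8.815,1.63).
By the shoelace formula its area is 8.41.

8.41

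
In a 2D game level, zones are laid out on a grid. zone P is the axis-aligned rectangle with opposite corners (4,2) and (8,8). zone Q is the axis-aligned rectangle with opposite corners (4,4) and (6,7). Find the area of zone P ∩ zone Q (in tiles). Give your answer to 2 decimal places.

6.00

|zone P∩zone Q|: x∈[4,6], y∈[4,7] → 2·3 = 6.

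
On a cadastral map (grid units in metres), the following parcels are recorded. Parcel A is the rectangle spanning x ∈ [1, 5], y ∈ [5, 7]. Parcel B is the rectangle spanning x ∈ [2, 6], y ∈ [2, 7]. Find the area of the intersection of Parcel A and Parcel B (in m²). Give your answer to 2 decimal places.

|Parcel A∩Parcel B|: x∈[2,5], y∈[5,7] → 3·2 = 6.

6.00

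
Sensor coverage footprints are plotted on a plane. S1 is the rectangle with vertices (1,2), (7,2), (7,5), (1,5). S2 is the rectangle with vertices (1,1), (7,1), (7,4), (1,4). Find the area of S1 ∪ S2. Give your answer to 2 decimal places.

24.00

By inclusion–exclusion:
Individual areas: |S1| = 18, |S2| = 18.
|S1∩S2|: x∈[1,7], y∈[2,4] → 6·2 = 12.
|S1 ∪ S2| = 36 − 12 = 24.00.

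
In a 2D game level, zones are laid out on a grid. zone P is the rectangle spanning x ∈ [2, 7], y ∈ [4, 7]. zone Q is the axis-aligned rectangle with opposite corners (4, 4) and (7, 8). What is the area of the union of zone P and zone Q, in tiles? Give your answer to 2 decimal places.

By inclusion–exclusion:
Individual areas: |zone P| = 15, |zone Q| = 12.
|zone P∩zone Q|: x∈[4,7], y∈[4,7] → 3·3 = 9.
|zone P ∪ zone Q| = 27 − 9 = 18.00.

18.00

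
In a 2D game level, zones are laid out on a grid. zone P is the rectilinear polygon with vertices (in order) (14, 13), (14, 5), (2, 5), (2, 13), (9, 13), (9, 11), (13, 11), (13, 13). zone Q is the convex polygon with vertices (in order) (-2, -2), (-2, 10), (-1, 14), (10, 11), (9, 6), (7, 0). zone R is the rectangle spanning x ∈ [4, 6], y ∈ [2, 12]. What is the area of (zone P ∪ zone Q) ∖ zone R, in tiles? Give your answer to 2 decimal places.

|zone P ∪ zone Q| = 179.1364.
|(zone P ∪ zone Q) ∩ zone R| = 20.
|(zone P ∪ zone Q) ∖ zone R| = 179.1364 − 20 = 159.14.

159.14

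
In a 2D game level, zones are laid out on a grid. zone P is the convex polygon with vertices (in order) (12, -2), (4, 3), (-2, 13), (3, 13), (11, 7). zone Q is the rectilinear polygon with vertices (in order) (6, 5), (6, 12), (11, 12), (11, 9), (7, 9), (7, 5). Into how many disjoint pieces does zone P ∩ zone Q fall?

1

zone P ∩ zone Q is a single connected region.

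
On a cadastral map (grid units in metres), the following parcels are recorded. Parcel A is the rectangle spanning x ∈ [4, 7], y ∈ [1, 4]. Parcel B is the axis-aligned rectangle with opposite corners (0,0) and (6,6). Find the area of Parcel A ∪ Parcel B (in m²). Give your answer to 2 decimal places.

39.00

By inclusion–exclusion:
Individual areas: |Parcel A| = 9, |Parcel B| = 36.
|Parcel A∩Parcel B|: x∈[4,6], y∈[1,4] → 2·3 = 6.
|Parcel A ∪ Parcel B| = 45 − 6 = 39.00.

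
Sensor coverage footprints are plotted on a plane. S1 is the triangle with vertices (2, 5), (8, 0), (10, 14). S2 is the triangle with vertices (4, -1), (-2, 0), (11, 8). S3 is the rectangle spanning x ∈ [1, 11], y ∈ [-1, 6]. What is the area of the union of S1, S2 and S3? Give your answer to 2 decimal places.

98.67

By inclusion–exclusion:
Individual areas: |S1| = 47, |S2| = 30.5, |S3| = 70.
|S1∩S2| = 10.4843.
|S1∩S3| = 23.127.
|S2∩S3| = 25.2863.
|S1∩S2∩S3| = 10.0708.
|S1 ∪ S2 ∪ S3| = 147.5 − 58.8976 + 10.0708 = 98.67.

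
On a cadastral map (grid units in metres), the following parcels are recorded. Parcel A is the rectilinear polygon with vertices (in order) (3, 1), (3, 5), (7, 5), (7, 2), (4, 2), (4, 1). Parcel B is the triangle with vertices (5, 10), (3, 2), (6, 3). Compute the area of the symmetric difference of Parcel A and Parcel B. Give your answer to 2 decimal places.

11.82

|Parcel A| = 13, |Parcel B| = 11, |Parcel A∩Parcel B| = 6.0893.
|Parcel A △ Parcel B| = |Parcel A| + |Parcel B| − 2·|Parcel A∩Parcel B| = 13 + 11 − 12.1786 = 11.82.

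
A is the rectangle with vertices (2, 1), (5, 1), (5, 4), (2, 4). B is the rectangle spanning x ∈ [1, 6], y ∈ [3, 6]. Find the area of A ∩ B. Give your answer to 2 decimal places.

3.00

|A∩B|: x∈[2,5], y∈[3,4] → 3·1 = 3.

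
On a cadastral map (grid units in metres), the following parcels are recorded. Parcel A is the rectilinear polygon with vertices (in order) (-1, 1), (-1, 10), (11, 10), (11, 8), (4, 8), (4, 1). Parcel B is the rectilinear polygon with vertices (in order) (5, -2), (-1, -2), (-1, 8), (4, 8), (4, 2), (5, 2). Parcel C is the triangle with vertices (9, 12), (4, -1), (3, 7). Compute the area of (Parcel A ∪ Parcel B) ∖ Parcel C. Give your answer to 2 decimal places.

|Parcel A ∪ Parcel B| = 78.
|(Parcel A ∪ Parcel B) ∩ Parcel C| = 11.009.
|(Parcel A ∪ Parcel B) ∖ Parcel C| = 78 − 11.009 = 66.99.

66.99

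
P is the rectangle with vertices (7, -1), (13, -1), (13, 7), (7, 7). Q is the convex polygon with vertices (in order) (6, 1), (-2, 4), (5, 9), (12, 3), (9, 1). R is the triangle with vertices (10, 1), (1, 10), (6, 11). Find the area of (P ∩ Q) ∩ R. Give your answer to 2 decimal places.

6.19

The region (P ∩ Q) ∩ R is the polygon with vertices (7.333,7), (7.739,6.652), (9.79,1.526), (9.6,1.4), (7,4), (7,7).
By the shoelace formula its area is 6.19.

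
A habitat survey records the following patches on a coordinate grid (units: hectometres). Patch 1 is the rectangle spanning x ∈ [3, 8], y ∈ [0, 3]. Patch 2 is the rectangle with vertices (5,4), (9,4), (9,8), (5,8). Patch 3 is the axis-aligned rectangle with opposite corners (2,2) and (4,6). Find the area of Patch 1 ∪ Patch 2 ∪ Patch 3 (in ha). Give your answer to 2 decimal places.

By inclusion–exclusion:
Individual areas: |Patch 1| = 15, |Patch 2| = 16, |Patch 3| = 8.
|Patch 1∩Patch 2| = 0 (no overlap).
|Patch 1∩Patch 3|: x∈[3,4], y∈[2,3] → 1·1 = 1.
|Patch 2∩Patch 3| = 0 (no overlap).
|Patch 1∩Patch 2∩Patch 3| = 0.
|Patch 1 ∪ Patch 2 ∪ Patch 3| = 39 − 1 + 0 = 38.00.

38.00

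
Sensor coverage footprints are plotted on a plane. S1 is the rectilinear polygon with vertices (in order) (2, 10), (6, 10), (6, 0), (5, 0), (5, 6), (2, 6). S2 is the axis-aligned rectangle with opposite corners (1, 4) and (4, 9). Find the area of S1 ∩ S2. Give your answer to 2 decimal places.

6.00

The intersection is the polygon with vertices (2,6), (2,9), (4,9), (4,6).
By the shoelace formula its area is 6.00.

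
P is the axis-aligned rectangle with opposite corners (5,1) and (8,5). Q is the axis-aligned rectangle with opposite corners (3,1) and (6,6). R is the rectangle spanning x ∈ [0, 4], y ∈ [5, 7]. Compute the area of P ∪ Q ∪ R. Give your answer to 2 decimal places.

30.00

By inclusion–exclusion:
Individual areas: |P| = 12, |Q| = 15, |R| = 8.
|P∩Q|: x∈[5,6], y∈[1,5] → 1·4 = 4.
|P∩R| = 0 (no overlap).
|Q∩R|: x∈[3,4], y∈[5,6] → 1·1 = 1.
|P∩Q∩R| = 0.
|P ∪ Q ∪ R| = 35 − 5 + 0 = 30.00.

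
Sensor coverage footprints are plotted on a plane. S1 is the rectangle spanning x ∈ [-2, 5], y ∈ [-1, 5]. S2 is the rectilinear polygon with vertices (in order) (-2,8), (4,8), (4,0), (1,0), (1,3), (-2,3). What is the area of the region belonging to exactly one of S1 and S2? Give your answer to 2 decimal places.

39.00

|S1| = 42, |S2| = 39, |S1∩S2| = 21.
|S1 △ S2| = |S1| + |S2| − 2·|S1∩S2| = 42 + 39 − 42 = 39.00.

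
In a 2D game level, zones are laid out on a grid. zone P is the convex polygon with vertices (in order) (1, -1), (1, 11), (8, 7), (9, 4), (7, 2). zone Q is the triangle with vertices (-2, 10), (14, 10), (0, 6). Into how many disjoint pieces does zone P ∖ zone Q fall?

zone P ∖ zone Q splits into 2 disjoint pieces (area 46.5357, area 0.875).

2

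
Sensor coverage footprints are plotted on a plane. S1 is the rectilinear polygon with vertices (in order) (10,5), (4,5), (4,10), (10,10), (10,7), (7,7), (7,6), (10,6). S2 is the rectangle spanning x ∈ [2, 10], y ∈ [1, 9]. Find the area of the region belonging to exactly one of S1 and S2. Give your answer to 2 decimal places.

|S1| = 27, |S2| = 64, |S1∩S2| = 21.
|S1 △ S2| = |S1| + |S2| − 2·|S1∩S2| = 27 + 64 − 42 = 49.00.

49.00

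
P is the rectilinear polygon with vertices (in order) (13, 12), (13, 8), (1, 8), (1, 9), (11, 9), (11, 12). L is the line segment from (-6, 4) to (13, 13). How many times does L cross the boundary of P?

2

The segment meets the boundary at (4.556,9), (2.444,8).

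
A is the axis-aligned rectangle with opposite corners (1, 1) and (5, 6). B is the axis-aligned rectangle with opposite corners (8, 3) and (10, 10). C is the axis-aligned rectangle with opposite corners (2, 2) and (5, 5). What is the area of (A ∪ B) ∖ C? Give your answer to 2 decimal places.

25.00

|A ∪ B| = 34.
|(A ∪ B) ∩ C| = 9.
|(A ∪ B) ∖ C| = 34 − 9 = 25.00.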